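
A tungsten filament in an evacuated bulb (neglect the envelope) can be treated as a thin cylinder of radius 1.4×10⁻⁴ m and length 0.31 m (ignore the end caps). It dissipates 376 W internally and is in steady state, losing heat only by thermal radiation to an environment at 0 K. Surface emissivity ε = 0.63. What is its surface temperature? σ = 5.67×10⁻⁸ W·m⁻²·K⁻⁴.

T ≈ 2490 K

Steady state: internal power = radiated power, P = εσA T⁴.
Radiating area A = 2πrL = 2.727×10⁻⁴ m².
T⁴ = P/(εσA) = 376/(0.63·5.67×10⁻⁸·2.727×10⁻⁴) = 3.860×10¹³ K⁴.
T = (3.860×10¹³)^(1/4).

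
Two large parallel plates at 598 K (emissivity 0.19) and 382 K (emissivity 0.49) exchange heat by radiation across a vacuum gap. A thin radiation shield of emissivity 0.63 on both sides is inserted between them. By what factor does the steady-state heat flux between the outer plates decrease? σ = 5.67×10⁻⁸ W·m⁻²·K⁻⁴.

Without shield: q₀ = σΔ(T⁴)/(1/ε₁+1/ε₂−1) with denominator 6.304.
With shield the two gaps are in series; the resistances add: (1/ε₁+1/ε_s−1)+(1/ε_s+1/ε₂−1) = 5.850+2.628 = 8.479.
Heat-flux ratio q₀/q = 8.479/6.304.

factor ≈ 1.34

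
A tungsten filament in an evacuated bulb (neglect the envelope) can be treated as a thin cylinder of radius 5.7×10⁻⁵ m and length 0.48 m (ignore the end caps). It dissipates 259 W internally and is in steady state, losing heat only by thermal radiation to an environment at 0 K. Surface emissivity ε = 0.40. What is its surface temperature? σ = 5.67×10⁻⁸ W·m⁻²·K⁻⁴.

T ≈ 2850 K

Steady state: internal power = radiated power, P = εσA T⁴.
Radiating area A = 2πrL = 1.719×10⁻⁴ m².
T⁴ = P/(εσA) = 259/(0.40·5.67×10⁻⁸·1.719×10⁻⁴) = 6.643×10¹³ K⁴.
T = (6.643×10¹³)^(1/4).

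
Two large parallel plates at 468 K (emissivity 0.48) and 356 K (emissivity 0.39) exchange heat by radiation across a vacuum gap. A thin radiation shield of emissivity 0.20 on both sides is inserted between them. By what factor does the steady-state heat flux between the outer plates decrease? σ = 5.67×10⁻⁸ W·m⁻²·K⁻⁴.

Without shield: q₀ = σΔ(T⁴)/(1/ε₁+1/ε₂−1) with denominator 3.647.
With shield the two gaps are in series; the resistances add: (1/ε₁+1/ε_s−1)+(1/ε_s+1/ε₂−1) = 6.083+6.564 = 12.65.
Heat-flux ratio q₀/q = 12.65/3.647.

factor ≈ 3.47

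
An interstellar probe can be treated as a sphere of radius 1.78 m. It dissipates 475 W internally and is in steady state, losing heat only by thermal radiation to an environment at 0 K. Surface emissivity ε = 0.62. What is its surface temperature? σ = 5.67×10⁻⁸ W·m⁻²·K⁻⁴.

Steady state: internal power = radiated power, P = εσA T⁴.
Radiating area A = 4πr² = 39.82 m².
T⁴ = P/(εσA) = 475/(0.62·5.67×10⁻⁸·39.82) = 3.394×10⁸ K⁴.
T = (3.394×10⁸)^(1/4).

T ≈ 136 K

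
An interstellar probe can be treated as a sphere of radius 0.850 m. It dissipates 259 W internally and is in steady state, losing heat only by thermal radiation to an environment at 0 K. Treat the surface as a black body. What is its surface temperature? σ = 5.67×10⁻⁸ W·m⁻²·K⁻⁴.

Steady state: internal power = radiated power, P = εσA T⁴.
Radiating area A = 4πr² = 9.079 m².
T⁴ = P/(εσA) = 259/(1.0·5.67×10⁻⁸·9.079) = 5.031×10⁸ K⁴.
T = (5.031×10⁸)^(1/4).

T ≈ 150 K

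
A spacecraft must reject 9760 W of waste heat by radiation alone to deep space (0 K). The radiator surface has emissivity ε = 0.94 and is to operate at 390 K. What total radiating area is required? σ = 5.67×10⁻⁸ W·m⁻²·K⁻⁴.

P = εσA T⁴ ⇒ A = P/(εσT⁴).
T⁴ = 2.313×10¹⁰ K⁴.
A = 9760/(0.94 × 5.67×10⁻⁸ × 2.313×10¹⁰).

A ≈ 7.92 m²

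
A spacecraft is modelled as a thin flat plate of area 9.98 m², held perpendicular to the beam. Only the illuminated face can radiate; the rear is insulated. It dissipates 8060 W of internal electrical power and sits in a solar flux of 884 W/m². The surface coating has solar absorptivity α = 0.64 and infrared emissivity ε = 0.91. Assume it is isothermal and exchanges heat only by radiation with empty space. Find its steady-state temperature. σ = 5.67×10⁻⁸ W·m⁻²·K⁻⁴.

T ≈ 404 K

At steady state, absorbed solar power + internal power = radiated power.
Absorbed: α·S·A_cross = 0.64·884·9.980 = 5646 W (cross-section A).
Total input = 5646 + 8060 = 13710 W.
Radiated: εσ·A_surf·T⁴ with A_surf = A = 9.980 m².
T⁴ = 13710/(0.91·5.67×10⁻⁸·9.980) = 2.662×10¹⁰ K⁴.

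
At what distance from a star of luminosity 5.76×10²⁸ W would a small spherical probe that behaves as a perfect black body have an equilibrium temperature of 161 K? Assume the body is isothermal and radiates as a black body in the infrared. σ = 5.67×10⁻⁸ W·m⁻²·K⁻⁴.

d ≈ 5.48×10¹² m

For an isothermal black-emitting sphere, (1−a)S·πr² = σ·4πr²·T⁴ ⇒ S = 4σT⁴/(1−a).
S = 4·5.67×10⁻⁸·(161)⁴/1.00 = 152.4 W/m².
Flux falls as S = L/(4πd²), so d = √(L/(4πS)) = √(5.76×10²⁸/(4π·152.4)).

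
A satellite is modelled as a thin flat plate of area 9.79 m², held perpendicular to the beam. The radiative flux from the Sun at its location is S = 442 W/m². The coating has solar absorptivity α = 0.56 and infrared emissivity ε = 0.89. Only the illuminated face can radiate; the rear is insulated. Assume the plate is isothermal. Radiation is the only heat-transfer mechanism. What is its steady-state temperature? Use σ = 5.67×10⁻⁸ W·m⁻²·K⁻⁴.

At equilibrium, absorbed power = emitted power.
Absorbing cross-section = A = 9.790 m²; emitting surface = A = 9.790 m² (ratio 1).
αS·A_cross = εσ·A_surf·T⁴  ⇒  T⁴ = αS/(ε·1σ).
T⁴ = 0.560·442/(0.89·1·5.67×10⁻⁸) = 4.905×10⁹ K⁴.
T = (4.905×10⁹)^(1/4).

T ≈ 265 K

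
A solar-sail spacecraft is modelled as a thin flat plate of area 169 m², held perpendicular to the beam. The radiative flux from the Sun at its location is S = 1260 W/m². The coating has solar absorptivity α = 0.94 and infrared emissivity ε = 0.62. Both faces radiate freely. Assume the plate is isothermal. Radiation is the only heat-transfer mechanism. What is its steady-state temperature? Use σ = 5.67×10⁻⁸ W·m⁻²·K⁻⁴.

At equilibrium, absorbed power = emitted power.
Absorbing cross-section = A = 169.0 m²; emitting surface = 2A = 338.0 m² (ratio 2).
αS·A_cross = εσ·A_surf·T⁴  ⇒  T⁴ = αS/(ε·2σ).
T⁴ = 0.940·1260/(0.62·2·5.67×10⁻⁸) = 1.685×10¹⁰ K⁴.
T = (1.685×10¹⁰)^(1/4).

T ≈ 360 K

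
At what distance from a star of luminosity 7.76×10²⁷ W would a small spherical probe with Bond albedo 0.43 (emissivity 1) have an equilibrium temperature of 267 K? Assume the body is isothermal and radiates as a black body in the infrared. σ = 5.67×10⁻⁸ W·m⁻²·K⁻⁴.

d ≈ 5.53×10¹¹ m

For an isothermal black-emitting sphere, (1−a)S·πr² = σ·4πr²·T⁴ ⇒ S = 4σT⁴/(1−a).
S = 4·5.67×10⁻⁸·(267)⁴/0.570 = 2022 W/m².
Flux falls as S = L/(4πd²), so d = √(L/(4πS)) = √(7.76×10²⁷/(4π·2022)).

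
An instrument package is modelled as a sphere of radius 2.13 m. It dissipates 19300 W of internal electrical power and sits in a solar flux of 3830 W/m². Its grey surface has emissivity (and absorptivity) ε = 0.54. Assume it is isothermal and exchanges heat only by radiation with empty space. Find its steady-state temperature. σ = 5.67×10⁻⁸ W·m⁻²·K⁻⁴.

At steady state, absorbed solar power + internal power = radiated power.
Absorbed: α·S·A_cross = 0.54·3830·14.25 = 29480 W (cross-section πr²).
Total input = 29480 + 19300 = 48780 W.
Radiated: εσ·A_surf·T⁴ with A_surf = 4πr² = 57.01 m².
T⁴ = 48780/(0.54·5.67×10⁻⁸·57.01) = 2.794×10¹⁰ K⁴.

T ≈ 409 K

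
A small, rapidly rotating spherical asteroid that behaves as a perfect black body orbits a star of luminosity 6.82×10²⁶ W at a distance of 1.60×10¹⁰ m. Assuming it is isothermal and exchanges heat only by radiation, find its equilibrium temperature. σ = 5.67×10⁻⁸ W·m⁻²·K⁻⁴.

First find the stellar flux at distance d: S = L/(4πd²) = 6.82×10²⁶/(4π·(1.60×10¹⁰)²) = 2.120×10⁵ W/m².
For an isothermal sphere, absorbed (1−a)S·πr² = emitted σ·4πr²·T⁴, so T⁴ = (1−a)S/(4σ).
T⁴ = 1.00·2.120×10⁵/(4·5.67×10⁻⁸) = 9.347×10¹¹ K⁴.

T ≈ 983 K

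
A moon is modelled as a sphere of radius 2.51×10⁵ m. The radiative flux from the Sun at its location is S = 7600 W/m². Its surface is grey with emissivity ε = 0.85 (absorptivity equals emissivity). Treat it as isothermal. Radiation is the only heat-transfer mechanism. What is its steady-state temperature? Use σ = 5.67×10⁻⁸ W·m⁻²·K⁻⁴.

At equilibrium, absorbed power = emitted power.
Absorbing cross-section = πr² = 1.979×10¹¹ m²; emitting surface = 4πr² = 7.917×10¹¹ m² (ratio 4).
εS·A_cross = εσ·A_surf·T⁴  ⇒  T⁴ = S/(4σ)   (ε cancels).
T⁴ = 7600/(4·5.67×10⁻⁸) = 3.351×10¹⁰ K⁴.
T = (3.351×10¹⁰)^(1/4).

T ≈ 428 K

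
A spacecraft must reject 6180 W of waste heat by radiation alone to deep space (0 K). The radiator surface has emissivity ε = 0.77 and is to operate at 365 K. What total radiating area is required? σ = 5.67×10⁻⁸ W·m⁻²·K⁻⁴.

P = εσA T⁴ ⇒ A = P/(εσT⁴).
T⁴ = 1.775×10¹⁰ K⁴.
A = 6180/(0.77 × 5.67×10⁻⁸ × 1.775×10¹⁰).

A ≈ 7.98 m²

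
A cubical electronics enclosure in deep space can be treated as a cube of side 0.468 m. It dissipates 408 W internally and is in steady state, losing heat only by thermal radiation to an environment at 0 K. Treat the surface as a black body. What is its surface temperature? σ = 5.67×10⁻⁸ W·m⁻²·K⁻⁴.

T ≈ 272 K

Steady state: internal power = radiated power, P = εσA T⁴.
Radiating area A = 6L² = 1.314 m².
T⁴ = P/(εσA) = 408/(1.0·5.67×10⁻⁸·1.314) = 5.476×10⁹ K⁴.
T = (5.476×10⁹)^(1/4).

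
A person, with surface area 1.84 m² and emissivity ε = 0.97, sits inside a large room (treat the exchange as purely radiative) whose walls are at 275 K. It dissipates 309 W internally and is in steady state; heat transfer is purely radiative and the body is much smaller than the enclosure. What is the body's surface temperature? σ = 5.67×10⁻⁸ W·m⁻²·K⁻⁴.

T ≈ 306 K

For a small grey body in a large enclosure, net radiated power = εσA(T⁴ − T_w⁴).
Steady state: P = εσA(T⁴ − T_w⁴) with A = 1.84 m².
T⁴ = P/(εσA) + T_w⁴ = 309/(0.97·5.67×10⁻⁸·1.840) + (275)⁴
    = 3.053×10⁹ + 5.719×10⁹ = 8.773×10⁹ K⁴.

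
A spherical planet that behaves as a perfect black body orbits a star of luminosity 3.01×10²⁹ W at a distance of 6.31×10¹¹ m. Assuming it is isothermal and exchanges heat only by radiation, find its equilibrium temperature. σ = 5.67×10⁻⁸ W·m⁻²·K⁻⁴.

T ≈ 718 K

First find the stellar flux at distance d: S = L/(4πd²) = 3.01×10²⁹/(4π·(6.31×10¹¹)²) = 60160 W/m².
For an isothermal sphere, absorbed (1−a)S·πr² = emitted σ·4πr²·T⁴, so T⁴ = (1−a)S/(4σ).
T⁴ = 1.00·60160/(4·5.67×10⁻⁸) = 2.652×10¹¹ K⁴.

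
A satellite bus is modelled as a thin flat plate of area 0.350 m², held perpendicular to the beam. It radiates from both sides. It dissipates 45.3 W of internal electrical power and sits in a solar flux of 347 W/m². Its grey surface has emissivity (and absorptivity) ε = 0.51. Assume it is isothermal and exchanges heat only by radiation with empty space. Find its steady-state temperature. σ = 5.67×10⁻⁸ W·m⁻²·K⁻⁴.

At steady state, absorbed solar power + internal power = radiated power.
Absorbed: α·S·A_cross = 0.51·347·0.3500 = 61.94 W (cross-section A).
Total input = 61.94 + 45.3 = 107.2 W.
Radiated: εσ·A_surf·T⁴ with A_surf = 2A = 0.7000 m².
T⁴ = 107.2/(0.51·5.67×10⁻⁸·0.7000) = 5.298×10⁹ K⁴.

T ≈ 270 K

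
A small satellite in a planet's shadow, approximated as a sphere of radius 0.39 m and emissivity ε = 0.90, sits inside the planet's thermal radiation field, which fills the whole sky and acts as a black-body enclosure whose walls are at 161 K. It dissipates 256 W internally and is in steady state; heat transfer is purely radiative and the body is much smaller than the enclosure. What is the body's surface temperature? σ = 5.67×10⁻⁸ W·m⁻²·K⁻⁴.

For a small grey body in a large enclosure, net radiated power = εσA(T⁴ − T_w⁴).
Steady state: P = εσA(T⁴ − T_w⁴) with A = 4πr² = 1.911 m².
T⁴ = P/(εσA) + T_w⁴ = 256/(0.90·5.67×10⁻⁸·1.911) + (161)⁴
    = 2.625×10⁹ + 6.719×10⁸ = 3.297×10⁹ K⁴.

T ≈ 240 K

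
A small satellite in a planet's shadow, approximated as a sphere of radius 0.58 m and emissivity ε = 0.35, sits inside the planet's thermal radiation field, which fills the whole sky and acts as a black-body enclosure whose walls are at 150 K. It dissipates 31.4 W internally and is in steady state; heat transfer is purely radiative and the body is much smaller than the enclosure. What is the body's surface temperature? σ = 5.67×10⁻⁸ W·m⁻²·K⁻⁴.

For a small grey body in a large enclosure, net radiated power = εσA(T⁴ − T_w⁴).
Steady state: P = εσA(T⁴ − T_w⁴) with A = 4πr² = 4.227 m².
T⁴ = P/(εσA) + T_w⁴ = 31.4/(0.35·5.67×10⁻⁸·4.227) + (150)⁴
    = 3.743×10⁸ + 5.062×10⁸ = 8.805×10⁸ K⁴.

T ≈ 172 K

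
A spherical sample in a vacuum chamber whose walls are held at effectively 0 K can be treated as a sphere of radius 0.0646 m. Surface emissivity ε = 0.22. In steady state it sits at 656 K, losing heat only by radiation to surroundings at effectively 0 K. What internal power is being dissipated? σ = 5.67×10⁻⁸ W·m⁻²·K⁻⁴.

P ≈ 121 W

Steady state: P = εσA T⁴.
A = 4πr² = 0.05244 m²; T⁴ = (656)⁴ = 1.852×10¹¹ K⁴.
P = 0.22 × 5.67×10⁻⁸ × 0.05244 × 1.852×10¹¹.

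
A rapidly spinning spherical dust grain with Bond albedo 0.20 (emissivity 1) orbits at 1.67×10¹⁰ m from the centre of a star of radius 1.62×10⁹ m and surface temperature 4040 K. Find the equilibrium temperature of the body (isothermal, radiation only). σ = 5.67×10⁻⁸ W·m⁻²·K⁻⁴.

The star's surface emits σT_*⁴; at distance d the flux is S = σT_*⁴(R_*/d)².
S = 5.67×10⁻⁸·(4040)⁴·(1.62×10⁹/1.67×10¹⁰)² = 1.421×10⁵ W/m².
For an isothermal sphere T⁴ = (1−a)S/(4σ) = 5.014×10¹¹ K⁴.

T ≈ 841 K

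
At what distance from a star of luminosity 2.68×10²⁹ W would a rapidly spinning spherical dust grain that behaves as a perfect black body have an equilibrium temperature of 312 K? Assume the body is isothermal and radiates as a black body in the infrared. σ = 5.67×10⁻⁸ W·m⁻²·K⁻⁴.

For an isothermal black-emitting sphere, (1−a)S·πr² = σ·4πr²·T⁴ ⇒ S = 4σT⁴/(1−a).
S = 4·5.67×10⁻⁸·(312)⁴/1.00 = 2149 W/m².
Flux falls as S = L/(4πd²), so d = √(L/(4πS)) = √(2.68×10²⁹/(4π·2149)).

d ≈ 3.15×10¹² m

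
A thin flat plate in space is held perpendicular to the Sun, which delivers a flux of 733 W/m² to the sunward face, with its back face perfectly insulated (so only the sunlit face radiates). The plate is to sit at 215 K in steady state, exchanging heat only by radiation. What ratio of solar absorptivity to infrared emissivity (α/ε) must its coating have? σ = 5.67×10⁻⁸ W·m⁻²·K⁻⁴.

α/ε ≈ 0.165

Balance: αS·A = εσ·1A·T⁴ ⇒ α/ε = σT⁴/S.
α/ε = 5.67×10⁻⁸·(215)⁴/733 = 5.67×10⁻⁸·2.137×10⁹/733.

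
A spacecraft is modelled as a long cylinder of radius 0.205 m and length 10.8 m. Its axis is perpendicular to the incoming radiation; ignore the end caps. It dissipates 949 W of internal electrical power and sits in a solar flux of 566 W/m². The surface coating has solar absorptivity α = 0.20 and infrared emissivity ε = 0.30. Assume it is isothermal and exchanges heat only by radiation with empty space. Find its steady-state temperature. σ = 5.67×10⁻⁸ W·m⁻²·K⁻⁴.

T ≈ 280 K

At steady state, absorbed solar power + internal power = radiated power.
Absorbed: α·S·A_cross = 0.20·566·4.428 = 501.2 W (cross-section 2rL).
Total input = 501.2 + 949 = 1450 W.
Radiated: εσ·A_surf·T⁴ with A_surf = 2πrL = 13.91 m².
T⁴ = 1450/(0.30·5.67×10⁻⁸·13.91) = 6.129×10⁹ K⁴.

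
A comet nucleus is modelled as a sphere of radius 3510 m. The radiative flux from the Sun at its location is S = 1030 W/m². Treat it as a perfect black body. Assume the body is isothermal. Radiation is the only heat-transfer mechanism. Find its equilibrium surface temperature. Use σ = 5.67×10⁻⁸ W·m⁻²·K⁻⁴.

At equilibrium, absorbed power = emitted power.
Absorbing cross-section = πr² = 3.870×10⁷ m²; emitting surface = 4πr² = 1.548×10⁸ m² (ratio 4).
S·A_cross = εσ·A_surf·T⁴  ⇒  T⁴ = S/(4σ).
T⁴ = 1.00·1030/(4·5.67×10⁻⁸) = 4.541×10⁹ K⁴.
T = (4.541×10⁹)^(1/4).

T ≈ 260 K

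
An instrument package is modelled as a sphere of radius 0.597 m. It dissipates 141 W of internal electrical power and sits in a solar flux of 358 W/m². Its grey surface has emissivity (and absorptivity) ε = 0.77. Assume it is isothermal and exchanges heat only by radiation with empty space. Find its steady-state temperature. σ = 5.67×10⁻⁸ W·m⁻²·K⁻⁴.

T ≈ 219 K

At steady state, absorbed solar power + internal power = radiated power.
Absorbed: α·S·A_cross = 0.77·358·1.120 = 308.7 W (cross-section πr²).
Total input = 308.7 + 141 = 449.7 W.
Radiated: εσ·A_surf·T⁴ with A_surf = 4πr² = 4.479 m².
T⁴ = 449.7/(0.77·5.67×10⁻⁸·4.479) = 2.300×10⁹ K⁴.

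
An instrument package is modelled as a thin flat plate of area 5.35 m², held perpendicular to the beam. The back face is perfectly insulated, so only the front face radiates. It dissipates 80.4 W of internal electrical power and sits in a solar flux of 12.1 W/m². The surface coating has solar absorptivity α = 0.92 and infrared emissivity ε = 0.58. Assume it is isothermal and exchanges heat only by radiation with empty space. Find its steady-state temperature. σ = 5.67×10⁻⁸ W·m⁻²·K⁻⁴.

At steady state, absorbed solar power + internal power = radiated power.
Absorbed: α·S·A_cross = 0.92·12.1·5.350 = 59.56 W (cross-section A).
Total input = 59.56 + 80.4 = 140.0 W.
Radiated: εσ·A_surf·T⁴ with A_surf = A = 5.350 m².
T⁴ = 140.0/(0.58·5.67×10⁻⁸·5.350) = 7.955×10⁸ K⁴.

T ≈ 168 K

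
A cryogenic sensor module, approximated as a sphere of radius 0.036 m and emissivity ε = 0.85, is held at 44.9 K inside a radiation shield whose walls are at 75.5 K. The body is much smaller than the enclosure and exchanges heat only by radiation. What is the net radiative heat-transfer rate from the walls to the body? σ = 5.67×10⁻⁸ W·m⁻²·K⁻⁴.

P_net ≈ 0.0223 W

For a small grey body in a large enclosure: P_net = εσA(T_body⁴ − T_wall⁴).
A = 4πr² = 0.01629 m²; T_body⁴ − T_wall⁴ = 4.064×10⁶ − 3.249×10⁷ = -2.843×10⁷ K⁴.
|P_net| = 0.85·5.67×10⁻⁸·0.01629·2.843×10⁷.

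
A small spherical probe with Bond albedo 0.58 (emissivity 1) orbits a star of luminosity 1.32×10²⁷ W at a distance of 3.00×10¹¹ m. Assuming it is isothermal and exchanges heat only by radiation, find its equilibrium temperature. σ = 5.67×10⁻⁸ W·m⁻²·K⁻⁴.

T ≈ 216 K

First find the stellar flux at distance d: S = L/(4πd²) = 1.32×10²⁷/(4π·(3.00×10¹¹)²) = 1167 W/m².
For an isothermal sphere, absorbed (1−a)S·πr² = emitted σ·4πr²·T⁴, so T⁴ = (1−a)S/(4σ).
T⁴ = 0.420·1167/(4·5.67×10⁻⁸) = 2.161×10⁹ K⁴.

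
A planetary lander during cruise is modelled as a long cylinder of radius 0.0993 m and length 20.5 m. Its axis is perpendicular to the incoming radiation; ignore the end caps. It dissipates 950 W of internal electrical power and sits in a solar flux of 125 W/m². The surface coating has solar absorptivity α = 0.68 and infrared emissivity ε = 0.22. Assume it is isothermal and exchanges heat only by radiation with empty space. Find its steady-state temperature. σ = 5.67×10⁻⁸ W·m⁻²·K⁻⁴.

T ≈ 300 K

At steady state, absorbed solar power + internal power = radiated power.
Absorbed: α·S·A_cross = 0.68·125·4.071 = 346.1 W (cross-section 2rL).
Total input = 346.1 + 950 = 1296 W.
Radiated: εσ·A_surf·T⁴ with A_surf = 2πrL = 12.79 m².
T⁴ = 1296/(0.22·5.67×10⁻⁸·12.79) = 8.123×10⁹ K⁴.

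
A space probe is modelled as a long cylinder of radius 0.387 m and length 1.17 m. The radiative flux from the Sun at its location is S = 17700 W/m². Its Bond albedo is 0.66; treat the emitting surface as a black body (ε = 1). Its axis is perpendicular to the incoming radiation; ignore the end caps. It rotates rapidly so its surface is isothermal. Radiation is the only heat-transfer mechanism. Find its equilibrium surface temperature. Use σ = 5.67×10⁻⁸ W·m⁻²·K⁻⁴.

At equilibrium, absorbed power = emitted power.
Absorbing cross-section = 2rL = 0.9056 m²; emitting surface = 2πrL = 2.845 m² (ratio π).
(1−a)S·A_cross = εσ·A_surf·T⁴  ⇒  T⁴ = (1−a)S/(πσ).
T⁴ = 0.340·17700/(π·5.67×10⁻⁸) = 3.378×10¹⁰ K⁴.
T = (3.378×10¹⁰)^(1/4).

T ≈ 429 K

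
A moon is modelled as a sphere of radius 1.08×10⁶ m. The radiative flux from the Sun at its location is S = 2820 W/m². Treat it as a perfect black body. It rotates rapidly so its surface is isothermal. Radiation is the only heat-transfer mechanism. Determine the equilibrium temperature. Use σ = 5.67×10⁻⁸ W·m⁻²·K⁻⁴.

At equilibrium, absorbed power = emitted power.
Absorbing cross-section = πr² = 3.664×10¹² m²; emitting surface = 4πr² = 1.466×10¹³ m² (ratio 4).
S·A_cross = εσ·A_surf·T⁴  ⇒  T⁴ = S/(4σ).
T⁴ = 1.00·2820/(4·5.67×10⁻⁸) = 1.243×10¹⁰ K⁴.
T = (1.243×10¹⁰)^(1/4).

T ≈ 334 K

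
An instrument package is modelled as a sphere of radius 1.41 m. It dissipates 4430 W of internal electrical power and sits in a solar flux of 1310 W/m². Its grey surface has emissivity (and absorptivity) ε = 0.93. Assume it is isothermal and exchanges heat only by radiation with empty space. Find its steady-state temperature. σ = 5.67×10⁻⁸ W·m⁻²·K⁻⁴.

At steady state, absorbed solar power + internal power = radiated power.
Absorbed: α·S·A_cross = 0.93·1310·6.246 = 7609 W (cross-section πr²).
Total input = 7609 + 4430 = 12040 W.
Radiated: εσ·A_surf·T⁴ with A_surf = 4πr² = 24.98 m².
T⁴ = 12040/(0.93·5.67×10⁻⁸·24.98) = 9.139×10⁹ K⁴.

T ≈ 309 K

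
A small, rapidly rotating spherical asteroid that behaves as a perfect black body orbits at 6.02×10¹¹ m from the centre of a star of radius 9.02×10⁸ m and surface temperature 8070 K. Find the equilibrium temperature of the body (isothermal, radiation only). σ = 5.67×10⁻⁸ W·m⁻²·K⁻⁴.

The star's surface emits σT_*⁴; at distance d the flux is S = σT_*⁴(R_*/d)².
S = 5.67×10⁻⁸·(8070)⁴·(9.02×10⁸/6.02×10¹¹)² = 539.9 W/m².
For an isothermal sphere T⁴ = (1−a)S/(4σ) = 2.380×10⁹ K⁴.

T ≈ 221 K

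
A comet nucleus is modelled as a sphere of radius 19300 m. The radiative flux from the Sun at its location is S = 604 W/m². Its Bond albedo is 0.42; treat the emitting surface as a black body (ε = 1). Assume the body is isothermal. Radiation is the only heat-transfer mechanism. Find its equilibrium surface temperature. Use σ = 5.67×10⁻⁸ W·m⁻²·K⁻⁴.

At equilibrium, absorbed power = emitted power.
Absorbing cross-section = πr² = 1.170×10⁹ m²; emitting surface = 4πr² = 4.681×10⁹ m² (ratio 4).
(1−a)S·A_cross = εσ·A_surf·T⁴  ⇒  T⁴ = (1−a)S/(4σ).
T⁴ = 0.580·604/(4·5.67×10⁻⁸) = 1.545×10⁹ K⁴.
T = (1.545×10⁹)^(1/4).

T ≈ 198 K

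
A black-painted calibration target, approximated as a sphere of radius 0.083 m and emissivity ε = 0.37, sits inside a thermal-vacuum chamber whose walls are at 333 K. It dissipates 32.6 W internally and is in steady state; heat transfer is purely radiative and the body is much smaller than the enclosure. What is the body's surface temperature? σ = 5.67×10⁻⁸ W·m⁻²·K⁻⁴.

T ≈ 417 K

For a small grey body in a large enclosure, net radiated power = εσA(T⁴ − T_w⁴).
Steady state: P = εσA(T⁴ − T_w⁴) with A = 4πr² = 0.08657 m².
T⁴ = P/(εσA) + T_w⁴ = 32.6/(0.37·5.67×10⁻⁸·0.08657) + (333)⁴
    = 1.795×10¹⁰ + 1.230×10¹⁰ = 3.025×10¹⁰ K⁴.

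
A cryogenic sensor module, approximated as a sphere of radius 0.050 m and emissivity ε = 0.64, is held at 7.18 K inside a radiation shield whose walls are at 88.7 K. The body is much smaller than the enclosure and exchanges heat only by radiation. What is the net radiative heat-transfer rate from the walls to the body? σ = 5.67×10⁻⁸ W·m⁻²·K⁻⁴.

P_net ≈ 0.0706 W

For a small grey body in a large enclosure: P_net = εσA(T_body⁴ − T_wall⁴).
A = 4πr² = 0.03142 m²; T_body⁴ − T_wall⁴ = 2658 − 6.190×10⁷ = -6.190×10⁷ K⁴.
|P_net| = 0.64·5.67×10⁻⁸·0.03142·6.190×10⁷.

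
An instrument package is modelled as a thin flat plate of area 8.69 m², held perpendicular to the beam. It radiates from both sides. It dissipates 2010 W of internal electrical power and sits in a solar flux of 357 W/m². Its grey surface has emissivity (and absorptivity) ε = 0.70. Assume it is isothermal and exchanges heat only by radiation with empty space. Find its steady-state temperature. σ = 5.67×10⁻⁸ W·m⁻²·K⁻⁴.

T ≈ 279 K

At steady state, absorbed solar power + internal power = radiated power.
Absorbed: α·S·A_cross = 0.70·357·8.690 = 2172 W (cross-section A).
Total input = 2172 + 2010 = 4182 W.
Radiated: εσ·A_surf·T⁴ with A_surf = 2A = 17.38 m².
T⁴ = 4182/(0.70·5.67×10⁻⁸·17.38) = 6.062×10⁹ K⁴.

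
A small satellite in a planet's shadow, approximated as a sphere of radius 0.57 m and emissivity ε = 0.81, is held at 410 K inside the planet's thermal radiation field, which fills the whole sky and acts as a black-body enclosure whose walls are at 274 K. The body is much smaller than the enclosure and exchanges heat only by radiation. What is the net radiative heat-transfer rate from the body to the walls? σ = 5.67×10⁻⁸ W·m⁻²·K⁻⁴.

P_net ≈ 4240 W

For a small grey body in a large enclosure: P_net = εσA(T_body⁴ − T_wall⁴).
A = 4πr² = 4.083 m²; T_body⁴ − T_wall⁴ = 2.826×10¹⁰ − 5.636×10⁹ = 2.262×10¹⁰ K⁴.
|P_net| = 0.81·5.67×10⁻⁸·4.083·2.262×10¹⁰.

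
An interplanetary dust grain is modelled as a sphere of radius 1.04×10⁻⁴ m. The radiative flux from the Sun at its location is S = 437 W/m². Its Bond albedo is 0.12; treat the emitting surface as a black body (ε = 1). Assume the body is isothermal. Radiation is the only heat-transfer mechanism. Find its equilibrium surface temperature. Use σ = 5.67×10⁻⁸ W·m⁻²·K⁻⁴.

At equilibrium, absorbed power = emitted power.
Absorbing cross-section = πr² = 3.398×10⁻⁸ m²; emitting surface = 4πr² = 1.359×10⁻⁷ m² (ratio 4).
(1−a)S·A_cross = εσ·A_surf·T⁴  ⇒  T⁴ = (1−a)S/(4σ).
T⁴ = 0.880·437/(4·5.67×10⁻⁸) = 1.696×10⁹ K⁴.
T = (1.696×10⁹)^(1/4).

T ≈ 203 K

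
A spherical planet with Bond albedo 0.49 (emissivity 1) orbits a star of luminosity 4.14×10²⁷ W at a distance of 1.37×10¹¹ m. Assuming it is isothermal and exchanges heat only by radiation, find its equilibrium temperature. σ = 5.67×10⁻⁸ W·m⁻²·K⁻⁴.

First find the stellar flux at distance d: S = L/(4πd²) = 4.14×10²⁷/(4π·(1.37×10¹¹)²) = 17550 W/m².
For an isothermal sphere, absorbed (1−a)S·πr² = emitted σ·4πr²·T⁴, so T⁴ = (1−a)S/(4σ).
T⁴ = 0.510·17550/(4·5.67×10⁻⁸) = 3.947×10¹⁰ K⁴.

T ≈ 446 K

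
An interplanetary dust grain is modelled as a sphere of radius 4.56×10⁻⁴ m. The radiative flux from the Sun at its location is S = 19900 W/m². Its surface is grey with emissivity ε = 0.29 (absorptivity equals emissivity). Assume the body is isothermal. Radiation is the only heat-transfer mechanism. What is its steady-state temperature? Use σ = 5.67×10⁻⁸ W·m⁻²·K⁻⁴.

T ≈ 544 K

At equilibrium, absorbed power = emitted power.
Absorbing cross-section = πr² = 6.533×10⁻⁷ m²; emitting surface = 4πr² = 2.613×10⁻⁶ m² (ratio 4).
εS·A_cross = εσ·A_surf·T⁴  ⇒  T⁴ = S/(4σ)   (ε cancels).
T⁴ = 19900/(4·5.67×10⁻⁸) = 8.774×10¹⁰ K⁴.
T = (8.774×10¹⁰)^(1/4).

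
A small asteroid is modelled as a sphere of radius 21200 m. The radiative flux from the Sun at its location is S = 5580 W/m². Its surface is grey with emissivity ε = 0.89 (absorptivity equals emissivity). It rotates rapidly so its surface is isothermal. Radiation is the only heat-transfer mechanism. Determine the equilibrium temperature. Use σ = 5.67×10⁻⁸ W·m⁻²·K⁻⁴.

At equilibrium, absorbed power = emitted power.
Absorbing cross-section = πr² = 1.412×10⁹ m²; emitting surface = 4πr² = 5.648×10⁹ m² (ratio 4).
εS·A_cross = εσ·A_surf·T⁴  ⇒  T⁴ = S/(4σ)   (ε cancels).
T⁴ = 5580/(4·5.67×10⁻⁸) = 2.460×10¹⁰ K⁴.
T = (2.460×10¹⁰)^(1/4).

T ≈ 396 K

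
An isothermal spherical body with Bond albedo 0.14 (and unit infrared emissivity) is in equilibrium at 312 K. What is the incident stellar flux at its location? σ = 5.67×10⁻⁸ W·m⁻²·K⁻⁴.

S ≈ 2500 W/m²

(1−a)S·πr² = σ·4πr²·T⁴ ⇒ S = 4σT⁴/(1−a).
S = 4·5.67×10⁻⁸·9.476×10⁹/0.860.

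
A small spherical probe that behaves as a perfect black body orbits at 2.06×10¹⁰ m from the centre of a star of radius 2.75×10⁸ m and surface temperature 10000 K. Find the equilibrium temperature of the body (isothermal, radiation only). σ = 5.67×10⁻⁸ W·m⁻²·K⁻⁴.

T ≈ 817 K

The star's surface emits σT_*⁴; at distance d the flux is S = σT_*⁴(R_*/d)².
S = 5.67×10⁻⁸·(10000)⁴·(2.75×10⁸/2.06×10¹⁰)² = 1.010×10⁵ W/m².
For an isothermal sphere T⁴ = (1−a)S/(4σ) = 4.455×10¹¹ K⁴.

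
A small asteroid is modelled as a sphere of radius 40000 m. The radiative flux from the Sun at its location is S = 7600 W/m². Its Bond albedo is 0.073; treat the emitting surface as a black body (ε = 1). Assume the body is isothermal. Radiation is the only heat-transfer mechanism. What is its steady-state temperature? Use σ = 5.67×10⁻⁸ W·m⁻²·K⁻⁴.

T ≈ 420 K

At equilibrium, absorbed power = emitted power.
Absorbing cross-section = πr² = 5.027×10⁹ m²; emitting surface = 4πr² = 2.011×10¹⁰ m² (ratio 4).
(1−a)S·A_cross = εσ·A_surf·T⁴  ⇒  T⁴ = (1−a)S/(4σ).
T⁴ = 0.927·7600/(4·5.67×10⁻⁸) = 3.106×10¹⁰ K⁴.
T = (3.106×10¹⁰)^(1/4).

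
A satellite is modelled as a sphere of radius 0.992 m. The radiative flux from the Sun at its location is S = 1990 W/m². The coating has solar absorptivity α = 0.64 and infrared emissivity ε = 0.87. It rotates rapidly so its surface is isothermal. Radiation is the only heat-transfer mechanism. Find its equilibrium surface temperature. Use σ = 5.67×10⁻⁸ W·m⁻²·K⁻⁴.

T ≈ 283 K

At equilibrium, absorbed power = emitted power.
Absorbing cross-section = πr² = 3.092 m²; emitting surface = 4πr² = 12.37 m² (ratio 4).
αS·A_cross = εσ·A_surf·T⁴  ⇒  T⁴ = αS/(ε·4σ).
T⁴ = 0.640·1990/(0.87·4·5.67×10⁻⁸) = 6.455×10⁹ K⁴.
T = (6.455×10⁹)^(1/4).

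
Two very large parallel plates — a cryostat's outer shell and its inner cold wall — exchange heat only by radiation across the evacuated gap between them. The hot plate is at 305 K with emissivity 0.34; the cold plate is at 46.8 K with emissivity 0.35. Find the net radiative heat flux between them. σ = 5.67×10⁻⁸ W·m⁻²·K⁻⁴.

For two infinite grey parallel plates, q = σ(T₁⁴ − T₂⁴)/(1/ε₁ + 1/ε₂ − 1).
T₁⁴ − T₂⁴ = 8.654×10⁹ − 4.797×10⁶ = 8.649×10⁹ K⁴.
1/ε₁ + 1/ε₂ − 1 = 2.941 + 2.857 − 1 = 4.798.
q = 5.67×10⁻⁸ × 8.649×10⁹ / 4.798.

q ≈ 102 W/m²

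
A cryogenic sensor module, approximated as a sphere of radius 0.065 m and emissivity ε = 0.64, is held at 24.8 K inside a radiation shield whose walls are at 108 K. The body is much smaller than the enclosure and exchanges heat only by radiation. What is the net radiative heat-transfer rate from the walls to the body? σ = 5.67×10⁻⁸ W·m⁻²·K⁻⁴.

For a small grey body in a large enclosure: P_net = εσA(T_body⁴ − T_wall⁴).
A = 4πr² = 0.05309 m²; T_body⁴ − T_wall⁴ = 3.783×10⁵ − 1.360×10⁸ = -1.357×10⁸ K⁴.
|P_net| = 0.64·5.67×10⁻⁸·0.05309·1.357×10⁸.

P_net ≈ 0.261 W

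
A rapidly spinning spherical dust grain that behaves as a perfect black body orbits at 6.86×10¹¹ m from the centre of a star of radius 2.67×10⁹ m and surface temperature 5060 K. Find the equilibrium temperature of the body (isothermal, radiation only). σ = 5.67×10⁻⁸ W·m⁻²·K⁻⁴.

The star's surface emits σT_*⁴; at distance d the flux is S = σT_*⁴(R_*/d)².
S = 5.67×10⁻⁸·(5060)⁴·(2.67×10⁹/6.86×10¹¹)² = 563.1 W/m².
For an isothermal sphere T⁴ = (1−a)S/(4σ) = 2.483×10⁹ K⁴.

T ≈ 223 K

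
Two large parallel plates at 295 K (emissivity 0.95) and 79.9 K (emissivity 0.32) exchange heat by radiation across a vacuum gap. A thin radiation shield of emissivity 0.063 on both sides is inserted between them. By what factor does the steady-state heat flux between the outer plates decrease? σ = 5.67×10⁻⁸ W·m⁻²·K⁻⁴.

Without shield: q₀ = σΔ(T⁴)/(1/ε₁+1/ε₂−1) with denominator 3.178.
With shield the two gaps are in series; the resistances add: (1/ε₁+1/ε_s−1)+(1/ε_s+1/ε₂−1) = 15.93+18.00 = 33.92.
Heat-flux ratio q₀/q = 33.92/3.178.

factor ≈ 10.7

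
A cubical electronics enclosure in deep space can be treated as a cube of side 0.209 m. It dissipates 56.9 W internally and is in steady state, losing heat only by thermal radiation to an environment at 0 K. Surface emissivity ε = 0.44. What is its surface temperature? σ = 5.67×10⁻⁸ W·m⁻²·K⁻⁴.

T ≈ 305 K

Steady state: internal power = radiated power, P = εσA T⁴.
Radiating area A = 6L² = 0.2621 m².
T⁴ = P/(εσA) = 56.9/(0.44·5.67×10⁻⁸·0.2621) = 8.702×10⁹ K⁴.
T = (8.702×10⁹)^(1/4).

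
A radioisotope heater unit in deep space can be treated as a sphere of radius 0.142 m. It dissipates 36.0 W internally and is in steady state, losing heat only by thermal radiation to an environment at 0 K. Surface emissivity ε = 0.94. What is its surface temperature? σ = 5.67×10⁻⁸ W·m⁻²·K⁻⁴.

T ≈ 227 K

Steady state: internal power = radiated power, P = εσA T⁴.
Radiating area A = 4πr² = 0.2534 m².
T⁴ = P/(εσA) = 36.0/(0.94·5.67×10⁻⁸·0.2534) = 2.666×10⁹ K⁴.
T = (2.666×10⁹)^(1/4).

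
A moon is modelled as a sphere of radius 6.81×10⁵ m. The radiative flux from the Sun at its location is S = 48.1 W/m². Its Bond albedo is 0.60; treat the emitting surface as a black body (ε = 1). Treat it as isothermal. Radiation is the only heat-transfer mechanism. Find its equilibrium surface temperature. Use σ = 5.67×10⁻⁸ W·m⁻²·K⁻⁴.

At equilibrium, absorbed power = emitted power.
Absorbing cross-section = πr² = 1.457×10¹² m²; emitting surface = 4πr² = 5.828×10¹² m² (ratio 4).
(1−a)S·A_cross = εσ·A_surf·T⁴  ⇒  T⁴ = (1−a)S/(4σ).
T⁴ = 0.400·48.1/(4·5.67×10⁻⁸) = 8.483×10⁷ K⁴.
T = (8.483×10⁷)^(1/4).

T ≈ 96.0 K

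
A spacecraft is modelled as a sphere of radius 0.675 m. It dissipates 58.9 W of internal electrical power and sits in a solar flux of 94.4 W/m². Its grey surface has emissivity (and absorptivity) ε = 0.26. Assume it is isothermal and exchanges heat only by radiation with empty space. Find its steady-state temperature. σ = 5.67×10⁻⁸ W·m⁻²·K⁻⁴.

T ≈ 183 K

At steady state, absorbed solar power + internal power = radiated power.
Absorbed: α·S·A_cross = 0.26·94.4·1.431 = 35.13 W (cross-section πr²).
Total input = 35.13 + 58.9 = 94.03 W.
Radiated: εσ·A_surf·T⁴ with A_surf = 4πr² = 5.726 m².
T⁴ = 94.03/(0.26·5.67×10⁻⁸·5.726) = 1.114×10⁹ K⁴.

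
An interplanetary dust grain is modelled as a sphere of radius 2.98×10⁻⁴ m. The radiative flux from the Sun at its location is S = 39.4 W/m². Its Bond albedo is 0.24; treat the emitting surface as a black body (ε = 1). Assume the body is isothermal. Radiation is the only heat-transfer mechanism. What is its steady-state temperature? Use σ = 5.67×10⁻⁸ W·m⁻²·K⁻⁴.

At equilibrium, absorbed power = emitted power.
Absorbing cross-section = πr² = 2.790×10⁻⁷ m²; emitting surface = 4πr² = 1.116×10⁻⁶ m² (ratio 4).
(1−a)S·A_cross = εσ·A_surf·T⁴  ⇒  T⁴ = (1−a)S/(4σ).
T⁴ = 0.760·39.4/(4·5.67×10⁻⁸) = 1.320×10⁸ K⁴.
T = (1.320×10⁸)^(1/4).

T ≈ 107 K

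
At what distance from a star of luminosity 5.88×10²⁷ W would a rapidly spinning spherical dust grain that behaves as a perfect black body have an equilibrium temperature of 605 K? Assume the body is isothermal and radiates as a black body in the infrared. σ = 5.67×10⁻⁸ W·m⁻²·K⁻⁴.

For an isothermal black-emitting sphere, (1−a)S·πr² = σ·4πr²·T⁴ ⇒ S = 4σT⁴/(1−a).
S = 4·5.67×10⁻⁸·(605)⁴/1.00 = 30390 W/m².
Flux falls as S = L/(4πd²), so d = √(L/(4πS)) = √(5.88×10²⁷/(4π·30390)).

d ≈ 1.24×10¹¹ m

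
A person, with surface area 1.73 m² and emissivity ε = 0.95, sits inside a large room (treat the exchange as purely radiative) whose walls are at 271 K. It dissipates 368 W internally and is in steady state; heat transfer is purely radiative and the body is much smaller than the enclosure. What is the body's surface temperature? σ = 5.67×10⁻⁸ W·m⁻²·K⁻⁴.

For a small grey body in a large enclosure, net radiated power = εσA(T⁴ − T_w⁴).
Steady state: P = εσA(T⁴ − T_w⁴) with A = 1.73 m².
T⁴ = P/(εσA) + T_w⁴ = 368/(0.95·5.67×10⁻⁸·1.730) + (271)⁴
    = 3.949×10⁹ + 5.394×10⁹ = 9.343×10⁹ K⁴.

T ≈ 311 K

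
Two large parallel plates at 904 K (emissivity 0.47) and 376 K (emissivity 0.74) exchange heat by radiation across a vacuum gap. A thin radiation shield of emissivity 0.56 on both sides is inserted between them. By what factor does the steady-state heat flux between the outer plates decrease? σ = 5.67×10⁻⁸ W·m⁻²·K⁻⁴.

Without shield: q₀ = σΔ(T⁴)/(1/ε₁+1/ε₂−1) with denominator 2.479.
With shield the two gaps are in series; the resistances add: (1/ε₁+1/ε_s−1)+(1/ε_s+1/ε₂−1) = 2.913+2.137 = 5.050.
Heat-flux ratio q₀/q = 5.050/2.479.

factor ≈ 2.04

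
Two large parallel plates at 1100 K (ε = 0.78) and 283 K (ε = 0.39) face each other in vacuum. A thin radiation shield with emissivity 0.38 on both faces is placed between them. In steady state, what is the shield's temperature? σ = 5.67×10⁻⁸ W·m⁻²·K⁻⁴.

T_s ≈ 965 K

In steady state the net flux on the hot side equals that on the cold side.
σ(T₁⁴−T_s⁴)/D₁ = σ(T_s⁴−T₂⁴)/D₂, with D₁ = 1/ε₁+1/ε_s−1 = 2.914, D₂ = 1/ε_s+1/ε₂−1 = 4.196.
Solve for T_s⁴: T_s⁴ = (D₂·T₁⁴ + D₁·T₂⁴)/(D₁+D₂) = 8.667×10¹¹ K⁴.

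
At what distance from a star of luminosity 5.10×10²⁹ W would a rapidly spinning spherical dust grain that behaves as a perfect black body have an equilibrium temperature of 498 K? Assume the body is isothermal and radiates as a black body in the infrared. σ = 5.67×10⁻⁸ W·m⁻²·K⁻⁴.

For an isothermal black-emitting sphere, (1−a)S·πr² = σ·4πr²·T⁴ ⇒ S = 4σT⁴/(1−a).
S = 4·5.67×10⁻⁸·(498)⁴/1.00 = 13950 W/m².
Flux falls as S = L/(4πd²), so d = √(L/(4πS)) = √(5.10×10²⁹/(4π·13950)).

d ≈ 1.71×10¹² m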